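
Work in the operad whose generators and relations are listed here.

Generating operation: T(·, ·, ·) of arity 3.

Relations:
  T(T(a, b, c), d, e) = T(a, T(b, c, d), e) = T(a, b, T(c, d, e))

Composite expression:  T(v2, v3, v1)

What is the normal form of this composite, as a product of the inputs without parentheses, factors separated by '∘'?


Every regrouping of T is equal, so read the v-inputs in written order.
T(v2, v3, v1) linearizes to v2 ∘ v3 ∘ v1

v2 ∘ v3 ∘ v1


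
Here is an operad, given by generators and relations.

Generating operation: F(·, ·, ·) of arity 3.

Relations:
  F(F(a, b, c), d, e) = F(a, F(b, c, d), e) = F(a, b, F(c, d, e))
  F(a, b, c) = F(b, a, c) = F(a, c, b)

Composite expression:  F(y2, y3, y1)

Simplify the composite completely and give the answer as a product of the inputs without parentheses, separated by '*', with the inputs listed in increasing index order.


y1 * y2 * y3

Key point: F commutes, so take the y-inputs in any fixed order.
F(y2, y3, y1) linearizes to y2 * y3 * y1
the factors in increasing index order: y1 * y2 * y3


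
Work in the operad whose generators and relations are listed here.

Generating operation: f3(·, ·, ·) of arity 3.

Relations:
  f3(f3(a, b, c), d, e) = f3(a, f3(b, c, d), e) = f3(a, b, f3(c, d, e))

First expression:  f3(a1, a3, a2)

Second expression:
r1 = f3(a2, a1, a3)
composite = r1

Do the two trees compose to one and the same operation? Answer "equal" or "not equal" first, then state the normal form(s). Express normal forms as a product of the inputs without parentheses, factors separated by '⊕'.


The first expression reduces to a1 ⊕ a3 ⊕ a2
The second expression reduces to a2 ⊕ a1 ⊕ a3
Distinct normal forms: not equal.

not equal — first a1 ⊕ a3 ⊕ a2, second a2 ⊕ a1 ⊕ a3


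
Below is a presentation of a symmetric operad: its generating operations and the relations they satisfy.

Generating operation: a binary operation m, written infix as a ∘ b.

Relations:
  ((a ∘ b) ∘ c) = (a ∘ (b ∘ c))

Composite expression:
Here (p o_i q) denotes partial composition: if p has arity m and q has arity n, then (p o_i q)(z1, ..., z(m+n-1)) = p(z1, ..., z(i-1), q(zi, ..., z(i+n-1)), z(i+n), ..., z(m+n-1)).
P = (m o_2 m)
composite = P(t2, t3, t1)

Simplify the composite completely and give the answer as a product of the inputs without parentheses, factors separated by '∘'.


t2 ∘ t3 ∘ t1


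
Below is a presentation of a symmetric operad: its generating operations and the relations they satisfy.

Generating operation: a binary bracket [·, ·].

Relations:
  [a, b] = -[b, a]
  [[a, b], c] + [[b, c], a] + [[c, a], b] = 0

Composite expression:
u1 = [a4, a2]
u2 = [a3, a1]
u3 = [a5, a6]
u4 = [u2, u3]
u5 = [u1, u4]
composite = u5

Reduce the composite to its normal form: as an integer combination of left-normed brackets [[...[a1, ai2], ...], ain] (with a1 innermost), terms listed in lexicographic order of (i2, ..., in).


-[[[[[a1, a3], a5], a6], a2], a4] + [[[[[a1, a3], a5], a6], a4], a2] + [[[[[a1, a3], a6], a5], a2], a4] - [[[[[a1, a3], a6], a5], a4], a2]

Expand each bracket as ab - ba; the a1-initial words give the coefficients.
Composite bracket: [[a4, a2], [[a3, a1], [a5, a6]]]
Applying ab - ba throughout gives 32 signed words (2^5 = 32).
Keep just the words that open with a1:
  word a1a3a5a6a2a4 has sign -1, contributing -[[[[[a1, a3], a5], a6], a2], a4]
  word a1a3a5a6a4a2 has sign +1, contributing +[[[[[a1, a3], a5], a6], a4], a2]
  word a1a3a6a5a2a4 has sign +1, contributing +[[[[[a1, a3], a6], a5], a2], a4]
  word a1a3a6a5a4a2 has sign -1, contributing -[[[[[a1, a3], a6], a5], a4], a2]


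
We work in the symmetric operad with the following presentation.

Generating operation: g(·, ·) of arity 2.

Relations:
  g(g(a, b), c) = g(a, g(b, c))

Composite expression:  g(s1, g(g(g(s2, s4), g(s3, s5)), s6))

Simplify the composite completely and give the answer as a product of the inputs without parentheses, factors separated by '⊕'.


Every regrouping of g is equal, so read the s-inputs in written order.
g(s2, s4) spells out as s2 ⊕ s4
g(s3, s5) spells out as s3 ⊕ s5
g(g(s2, s4), g(s3, s5)) spells out as s2 ⊕ s4 ⊕ s3 ⊕ s5
g(g(g(s2, s4), g(s3, s5)), s6) spells out as s2 ⊕ s4 ⊕ s3 ⊕ s5 ⊕ s6
g(s1, g(g(g(s2, s4), g(s3, s5)), s6)) spells out as s1 ⊕ s2 ⊕ s4 ⊕ s3 ⊕ s5 ⊕ s6

s1 ⊕ s2 ⊕ s4 ⊕ s3 ⊕ s5 ⊕ s6


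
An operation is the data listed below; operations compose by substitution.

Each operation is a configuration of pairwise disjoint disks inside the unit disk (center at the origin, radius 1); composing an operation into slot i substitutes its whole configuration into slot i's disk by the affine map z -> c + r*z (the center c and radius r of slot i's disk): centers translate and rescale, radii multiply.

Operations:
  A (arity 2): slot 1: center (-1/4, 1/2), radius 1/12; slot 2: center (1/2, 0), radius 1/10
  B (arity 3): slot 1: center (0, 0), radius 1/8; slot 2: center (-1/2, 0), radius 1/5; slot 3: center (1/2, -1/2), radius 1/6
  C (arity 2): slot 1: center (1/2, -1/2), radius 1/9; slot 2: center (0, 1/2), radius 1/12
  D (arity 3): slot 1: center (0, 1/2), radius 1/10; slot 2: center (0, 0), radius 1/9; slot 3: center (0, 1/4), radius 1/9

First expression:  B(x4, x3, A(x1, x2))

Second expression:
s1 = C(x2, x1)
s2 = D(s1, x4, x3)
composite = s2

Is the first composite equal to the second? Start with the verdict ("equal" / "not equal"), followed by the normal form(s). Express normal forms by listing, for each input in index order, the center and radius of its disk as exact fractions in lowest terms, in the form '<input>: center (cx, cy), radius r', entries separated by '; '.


not equal — first x1: center (11/24, -5/12), radius 1/72; x2: center (7/12, -1/2), radius 1/60; x3: center (-1/2, 0), radius 1/5; x4: center (0, 0), radius 1/8, second x1: center (0, 11/20), radius 1/120; x2: center (1/20, 9/20), radius 1/90; x3: center (0, 1/4), radius 1/9; x4: center (0, 0), radius 1/9

Reducing the first expression gives x1: center (11/24, -5/12), radius 1/72; x2: center (7/12, -1/2), radius 1/60; x3: center (-1/2, 0), radius 1/5; x4: center (0, 0), radius 1/8
Reducing the second expression gives x1: center (0, 11/20), radius 1/120; x2: center (1/20, 9/20), radius 1/90; x3: center (0, 1/4), radius 1/9; x4: center (0, 0), radius 1/9
No match — not equal.


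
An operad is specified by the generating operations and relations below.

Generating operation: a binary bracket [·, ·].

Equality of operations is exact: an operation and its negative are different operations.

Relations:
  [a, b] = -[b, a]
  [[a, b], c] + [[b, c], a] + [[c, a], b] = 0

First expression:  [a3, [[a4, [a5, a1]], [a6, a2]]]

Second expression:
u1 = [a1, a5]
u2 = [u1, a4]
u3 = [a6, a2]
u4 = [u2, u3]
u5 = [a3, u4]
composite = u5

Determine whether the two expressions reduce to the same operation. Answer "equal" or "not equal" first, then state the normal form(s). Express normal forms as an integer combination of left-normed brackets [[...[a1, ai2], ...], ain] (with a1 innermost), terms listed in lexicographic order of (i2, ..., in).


equal; both compose to [[[[[a1, a5], a4], a2], a6], a3] - [[[[[a1, a5], a4], a6], a2], a3]

The first expression, normalized: [[[[[a1, a5], a4], a2], a6], a3] - [[[[[a1, a5], a4], a6], a2], a3]
The second expression, normalized: [[[[[a1, a5], a4], a2], a6], a3] - [[[[[a1, a5], a4], a6], a2], a3]
The forms coincide; equal.


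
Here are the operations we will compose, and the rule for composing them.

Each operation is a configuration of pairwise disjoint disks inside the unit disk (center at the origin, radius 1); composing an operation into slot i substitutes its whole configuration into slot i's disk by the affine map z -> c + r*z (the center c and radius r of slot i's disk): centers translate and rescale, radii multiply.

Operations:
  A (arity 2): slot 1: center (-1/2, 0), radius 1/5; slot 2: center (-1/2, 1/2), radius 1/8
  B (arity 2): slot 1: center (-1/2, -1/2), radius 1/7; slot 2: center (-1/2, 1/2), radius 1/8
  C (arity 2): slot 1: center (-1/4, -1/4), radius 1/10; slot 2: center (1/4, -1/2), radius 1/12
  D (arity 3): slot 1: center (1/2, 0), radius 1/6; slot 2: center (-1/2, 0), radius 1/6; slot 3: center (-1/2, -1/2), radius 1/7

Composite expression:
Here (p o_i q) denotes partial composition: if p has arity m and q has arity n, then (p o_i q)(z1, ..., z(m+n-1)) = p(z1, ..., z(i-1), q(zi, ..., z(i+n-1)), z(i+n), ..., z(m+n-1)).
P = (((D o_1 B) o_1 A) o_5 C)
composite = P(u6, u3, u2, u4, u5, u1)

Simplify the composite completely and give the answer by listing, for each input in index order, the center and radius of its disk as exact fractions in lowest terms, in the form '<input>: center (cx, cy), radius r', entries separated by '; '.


u1: center (-13/28, -4/7), radius 1/84; u2: center (5/12, 1/12), radius 1/48; u3: center (17/42, -1/14), radius 1/336; u4: center (-1/2, 0), radius 1/6; u5: center (-15/28, -15/28), radius 1/70; u6: center (17/42, -1/12), radius 1/210

Follow each u-input down from D: c' goes to c + r*c', radius to r*r'.
input u6: composing its 3 substitution steps yields center (17/42, -1/12), radius 1/210
input u3: composing its 3 substitution steps yields center (17/42, -1/14), radius 1/336
input u2: composing its 2 substitution steps yields center (5/12, 1/12), radius 1/48
input u4: composing its 1 substitution step yields center (-1/2, 0), radius 1/6
input u5: composing its 2 substitution steps yields center (-15/28, -15/28), radius 1/70
input u1: composing its 2 substitution steps yields center (-13/28, -4/7), radius 1/84


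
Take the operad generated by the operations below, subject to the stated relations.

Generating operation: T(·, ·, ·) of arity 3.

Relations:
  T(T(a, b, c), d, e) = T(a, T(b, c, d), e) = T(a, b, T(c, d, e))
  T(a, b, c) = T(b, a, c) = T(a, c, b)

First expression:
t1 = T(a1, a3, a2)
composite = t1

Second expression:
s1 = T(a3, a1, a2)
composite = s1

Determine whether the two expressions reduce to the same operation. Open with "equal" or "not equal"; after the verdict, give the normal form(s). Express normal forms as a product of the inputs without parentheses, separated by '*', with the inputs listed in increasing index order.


The first expression, normalized: a1 * a2 * a3
The second expression, normalized: a1 * a2 * a3
The normal forms match — equal.

equal — both sides give a1 * a2 * a3


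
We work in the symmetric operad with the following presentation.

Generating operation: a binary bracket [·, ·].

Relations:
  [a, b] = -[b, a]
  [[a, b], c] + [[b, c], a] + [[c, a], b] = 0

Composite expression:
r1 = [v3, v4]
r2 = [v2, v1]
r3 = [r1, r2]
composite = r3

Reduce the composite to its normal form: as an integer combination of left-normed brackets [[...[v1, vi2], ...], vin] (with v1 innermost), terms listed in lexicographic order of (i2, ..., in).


In the tensor algebra, words opening v1 carry the v1-anchored form.
Composite bracket: [[v3, v4], [v2, v1]]
Full expansion: 8 signed words from ab - ba (2^3 = 8).
The v1-initial words carry the normal form:
  the word v1v2v3v4 carries sign +1 and contributes +[[[v1, v2], v3], v4]
  the word v1v2v4v3 carries sign -1 and contributes -[[[v1, v2], v4], v3]

[[[v1, v2], v3], v4] - [[[v1, v2], v4], v3]


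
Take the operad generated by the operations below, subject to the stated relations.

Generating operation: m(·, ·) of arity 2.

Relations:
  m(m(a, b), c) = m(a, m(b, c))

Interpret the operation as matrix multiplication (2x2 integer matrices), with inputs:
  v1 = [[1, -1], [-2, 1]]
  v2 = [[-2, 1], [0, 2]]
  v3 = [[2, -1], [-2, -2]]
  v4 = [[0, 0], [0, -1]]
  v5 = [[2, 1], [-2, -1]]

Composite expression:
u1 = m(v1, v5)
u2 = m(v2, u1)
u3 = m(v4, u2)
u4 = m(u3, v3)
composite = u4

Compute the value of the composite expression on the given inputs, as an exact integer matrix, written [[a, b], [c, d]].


[[0, 0], [12, -24]]

m(v1, v5) = [[4, 2], [-6, -3]]
m(v2, m(v1, v5)) = [[-14, -7], [-12, -6]]
m(v4, m(v2, m(v1, v5))) = [[0, 0], [12, 6]]
m(m(v4, m(v2, m(v1, v5))), v3) = [[0, 0], [12, -24]]


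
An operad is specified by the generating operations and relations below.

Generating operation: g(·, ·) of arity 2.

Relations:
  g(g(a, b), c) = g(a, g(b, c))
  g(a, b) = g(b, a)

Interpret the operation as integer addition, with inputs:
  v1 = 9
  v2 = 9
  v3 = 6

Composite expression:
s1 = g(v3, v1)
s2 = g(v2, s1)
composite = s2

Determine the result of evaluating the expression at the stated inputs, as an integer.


g(v3, v1) = 15
g(v2, g(v3, v1)) = 24

24


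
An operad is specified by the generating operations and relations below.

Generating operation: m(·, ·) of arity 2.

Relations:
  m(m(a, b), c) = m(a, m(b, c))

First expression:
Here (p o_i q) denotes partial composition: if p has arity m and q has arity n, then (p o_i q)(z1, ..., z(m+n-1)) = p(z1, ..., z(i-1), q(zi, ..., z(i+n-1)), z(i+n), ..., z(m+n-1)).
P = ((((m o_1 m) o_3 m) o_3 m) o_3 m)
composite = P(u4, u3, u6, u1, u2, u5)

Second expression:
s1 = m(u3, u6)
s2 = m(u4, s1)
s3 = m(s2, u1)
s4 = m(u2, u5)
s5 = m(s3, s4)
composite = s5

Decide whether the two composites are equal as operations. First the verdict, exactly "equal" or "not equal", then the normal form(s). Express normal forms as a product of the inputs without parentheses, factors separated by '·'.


equal; both compose to u4 · u3 · u6 · u1 · u2 · u5

The first composite normalizes to u4 · u3 · u6 · u1 · u2 · u5
The second composite normalizes to u4 · u3 · u6 · u1 · u2 · u5
The forms coincide; equal.


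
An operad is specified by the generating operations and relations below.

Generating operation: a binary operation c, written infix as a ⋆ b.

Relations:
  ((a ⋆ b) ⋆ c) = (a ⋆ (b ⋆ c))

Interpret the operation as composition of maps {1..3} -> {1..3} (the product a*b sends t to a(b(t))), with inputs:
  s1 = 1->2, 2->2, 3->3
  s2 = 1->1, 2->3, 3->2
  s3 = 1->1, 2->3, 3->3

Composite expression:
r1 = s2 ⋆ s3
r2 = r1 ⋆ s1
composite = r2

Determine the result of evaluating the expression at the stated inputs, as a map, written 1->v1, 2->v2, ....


1->2, 2->2, 3->2

(s2 ⋆ s3) = 1->1, 2->2, 3->2
((s2 ⋆ s3) ⋆ s1) = 1->2, 2->2, 3->2


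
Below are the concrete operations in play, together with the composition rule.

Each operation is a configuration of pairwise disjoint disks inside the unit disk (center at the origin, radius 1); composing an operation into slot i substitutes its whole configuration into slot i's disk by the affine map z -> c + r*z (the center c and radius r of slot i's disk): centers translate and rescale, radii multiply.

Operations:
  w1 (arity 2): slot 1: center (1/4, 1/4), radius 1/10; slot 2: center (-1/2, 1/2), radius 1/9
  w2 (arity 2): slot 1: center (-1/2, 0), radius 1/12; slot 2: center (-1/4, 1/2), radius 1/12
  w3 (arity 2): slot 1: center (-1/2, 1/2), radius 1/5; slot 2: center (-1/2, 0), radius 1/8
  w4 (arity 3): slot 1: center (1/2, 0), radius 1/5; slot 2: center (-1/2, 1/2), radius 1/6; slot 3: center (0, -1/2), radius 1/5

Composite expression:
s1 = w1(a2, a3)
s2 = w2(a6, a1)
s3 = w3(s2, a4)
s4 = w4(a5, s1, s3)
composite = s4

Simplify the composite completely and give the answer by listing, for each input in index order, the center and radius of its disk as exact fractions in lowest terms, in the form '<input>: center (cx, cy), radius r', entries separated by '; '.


a1: center (-11/100, -19/50), radius 1/300; a2: center (-11/24, 13/24), radius 1/60; a3: center (-7/12, 7/12), radius 1/54; a4: center (-1/10, -1/2), radius 1/40; a5: center (1/2, 0), radius 1/5; a6: center (-3/25, -2/5), radius 1/300

Affine substitution under w4: radii multiply and a-centers shift.
a5 passes through 1 substitution, ending at center (1/2, 0), radius 1/5
a2 passes through 2 substitutions, ending at center (-11/24, 13/24), radius 1/60
a3 passes through 2 substitutions, ending at center (-7/12, 7/12), radius 1/54
a6 passes through 3 substitutions, ending at center (-3/25, -2/5), radius 1/300
a1 passes through 3 substitutions, ending at center (-11/100, -19/50), radius 1/300
a4 passes through 2 substitutions, ending at center (-1/10, -1/2), radius 1/40


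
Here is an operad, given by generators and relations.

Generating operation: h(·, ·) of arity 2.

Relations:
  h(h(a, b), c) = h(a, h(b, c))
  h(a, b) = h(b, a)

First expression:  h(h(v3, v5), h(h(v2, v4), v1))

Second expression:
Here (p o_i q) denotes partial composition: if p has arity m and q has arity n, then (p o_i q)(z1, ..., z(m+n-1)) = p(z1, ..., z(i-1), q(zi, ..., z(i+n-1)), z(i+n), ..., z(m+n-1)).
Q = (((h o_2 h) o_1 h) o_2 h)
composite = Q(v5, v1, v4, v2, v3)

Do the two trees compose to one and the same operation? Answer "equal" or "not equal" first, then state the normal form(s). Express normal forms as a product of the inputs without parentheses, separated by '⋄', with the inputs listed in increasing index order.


equal; the common form is v1 ⋄ v2 ⋄ v3 ⋄ v4 ⋄ v5


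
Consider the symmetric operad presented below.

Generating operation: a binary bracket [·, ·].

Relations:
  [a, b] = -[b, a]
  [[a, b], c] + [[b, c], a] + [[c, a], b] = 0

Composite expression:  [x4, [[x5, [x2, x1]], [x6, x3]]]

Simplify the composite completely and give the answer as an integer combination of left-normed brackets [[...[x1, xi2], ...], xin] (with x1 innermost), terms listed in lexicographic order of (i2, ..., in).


[[[[[x1, x2], x5], x3], x6], x4] - [[[[[x1, x2], x5], x6], x3], x4]

Expand each bracket as ab - ba; the x1-initial words give the coefficients.
Composite bracket: [x4, [[x5, [x2, x1]], [x6, x3]]]
The bracket unfolds into 32 signed words via [a, b] = ab - ba (2^5 = 32).
Coefficients come from the x1-initial words:
  the word x1x2x5x3x6x4 carries sign +1 and contributes +[[[[[x1, x2], x5], x3], x6], x4]
  the word x1x2x5x6x3x4 carries sign -1 and contributes -[[[[[x1, x2], x5], x6], x3], x4]


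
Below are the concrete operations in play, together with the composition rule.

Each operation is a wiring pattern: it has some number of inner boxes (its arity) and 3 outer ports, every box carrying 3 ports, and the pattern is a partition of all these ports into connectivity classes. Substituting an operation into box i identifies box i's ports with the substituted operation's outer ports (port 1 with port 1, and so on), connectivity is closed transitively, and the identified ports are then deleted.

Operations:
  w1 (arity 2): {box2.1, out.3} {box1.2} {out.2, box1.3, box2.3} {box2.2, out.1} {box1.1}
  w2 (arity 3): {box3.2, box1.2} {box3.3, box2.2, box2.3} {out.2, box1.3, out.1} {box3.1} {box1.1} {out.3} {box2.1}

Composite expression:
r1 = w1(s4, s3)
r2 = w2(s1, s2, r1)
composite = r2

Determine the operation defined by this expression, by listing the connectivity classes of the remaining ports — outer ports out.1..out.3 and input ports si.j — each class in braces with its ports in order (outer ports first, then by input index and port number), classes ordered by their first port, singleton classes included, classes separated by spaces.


{out.1, out.2, s1.3} {out.3} {s1.1} {s1.2, s3.3, s4.3} {s2.1} {s2.2, s2.3, s3.1} {s3.2} {s4.1} {s4.2}


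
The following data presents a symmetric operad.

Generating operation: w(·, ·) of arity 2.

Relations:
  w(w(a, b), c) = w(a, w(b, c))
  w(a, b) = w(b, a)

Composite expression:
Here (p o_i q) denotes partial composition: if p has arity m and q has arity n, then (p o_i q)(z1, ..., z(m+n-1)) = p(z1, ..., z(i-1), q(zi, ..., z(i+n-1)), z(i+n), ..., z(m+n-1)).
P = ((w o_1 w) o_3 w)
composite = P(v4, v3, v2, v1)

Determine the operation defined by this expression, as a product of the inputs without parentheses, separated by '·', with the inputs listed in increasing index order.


v1 · v2 · v3 · v4

Key point: w commutes, so take the v-inputs in any fixed order.
w(v4, v3) unparenthesizes to v4 · v3
w(v2, v1) unparenthesizes to v2 · v1
w(w(v4, v3), w(v2, v1)) unparenthesizes to v4 · v3 · v2 · v1
reordering the factors by index: v1 · v2 · v3 · v4


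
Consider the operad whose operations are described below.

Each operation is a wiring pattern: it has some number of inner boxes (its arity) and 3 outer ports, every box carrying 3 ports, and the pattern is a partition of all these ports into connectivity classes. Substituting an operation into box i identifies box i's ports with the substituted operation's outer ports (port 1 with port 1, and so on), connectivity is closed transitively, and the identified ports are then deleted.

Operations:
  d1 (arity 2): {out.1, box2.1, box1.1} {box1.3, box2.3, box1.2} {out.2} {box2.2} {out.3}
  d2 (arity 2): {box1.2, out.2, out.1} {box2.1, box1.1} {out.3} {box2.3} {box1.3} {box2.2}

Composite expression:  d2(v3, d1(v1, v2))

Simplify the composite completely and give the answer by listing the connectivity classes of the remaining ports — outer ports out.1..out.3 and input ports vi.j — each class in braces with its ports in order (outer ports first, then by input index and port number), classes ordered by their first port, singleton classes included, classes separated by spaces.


{out.1, out.2, v3.2} {out.3} {v1.1, v2.1, v3.1} {v1.2, v1.3, v2.3} {v2.2} {v3.3}

Reachability decides: close wires over d2-identified ports.
the subtree at d1 composes to {out.1, v1.1, v2.1} {out.2} {out.3} {v1.2, v1.3, v2.3} {v2.2} on (v1, v2); out.j = own outer ports
the subtree at d2 composes to {out.1, out.2, v3.2} {out.3} {v1.1, v2.1, v3.1} {v1.2, v1.3, v2.3} {v2.2} {v3.3} on (v3, v1, v2); out.j = own outer ports


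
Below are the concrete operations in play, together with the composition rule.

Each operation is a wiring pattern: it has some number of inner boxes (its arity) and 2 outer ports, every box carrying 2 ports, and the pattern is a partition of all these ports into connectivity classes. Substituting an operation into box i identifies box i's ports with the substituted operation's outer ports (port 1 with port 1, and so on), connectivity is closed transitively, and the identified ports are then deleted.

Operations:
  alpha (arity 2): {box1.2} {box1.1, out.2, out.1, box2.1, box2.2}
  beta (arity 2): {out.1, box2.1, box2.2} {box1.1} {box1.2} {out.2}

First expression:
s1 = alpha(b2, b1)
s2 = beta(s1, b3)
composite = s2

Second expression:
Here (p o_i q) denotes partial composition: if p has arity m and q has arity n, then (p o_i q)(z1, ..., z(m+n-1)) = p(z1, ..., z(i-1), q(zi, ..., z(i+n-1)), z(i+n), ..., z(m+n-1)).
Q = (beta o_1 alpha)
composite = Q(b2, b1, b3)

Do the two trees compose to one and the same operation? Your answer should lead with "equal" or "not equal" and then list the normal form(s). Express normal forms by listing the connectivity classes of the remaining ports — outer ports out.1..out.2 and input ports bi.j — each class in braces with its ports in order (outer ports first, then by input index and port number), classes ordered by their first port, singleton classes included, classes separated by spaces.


equal — both sides give {out.1, b3.1, b3.2} {out.2} {b1.1, b1.2, b2.1} {b2.2}

The first expression reduces to {out.1, b3.1, b3.2} {out.2} {b1.1, b1.2, b2.1} {b2.2}
The second expression reduces to {out.1, b3.1, b3.2} {out.2} {b1.1, b1.2, b2.1} {b2.2}
The forms coincide; equal.


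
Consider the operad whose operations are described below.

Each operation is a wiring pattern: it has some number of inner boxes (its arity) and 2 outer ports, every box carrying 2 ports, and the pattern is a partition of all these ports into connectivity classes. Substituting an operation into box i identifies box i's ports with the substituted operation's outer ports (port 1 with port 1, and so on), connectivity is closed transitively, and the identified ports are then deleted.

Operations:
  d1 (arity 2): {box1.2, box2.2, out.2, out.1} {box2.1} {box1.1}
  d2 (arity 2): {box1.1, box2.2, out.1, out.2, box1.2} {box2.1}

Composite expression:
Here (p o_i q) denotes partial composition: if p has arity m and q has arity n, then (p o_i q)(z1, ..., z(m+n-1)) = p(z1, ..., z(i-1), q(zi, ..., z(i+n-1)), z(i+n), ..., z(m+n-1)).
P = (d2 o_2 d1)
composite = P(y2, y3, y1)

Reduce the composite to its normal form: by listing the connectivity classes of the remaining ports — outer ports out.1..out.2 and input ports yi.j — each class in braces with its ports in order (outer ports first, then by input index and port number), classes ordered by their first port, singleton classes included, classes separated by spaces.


After gluing at d2, chains via deleted ports link the y-ports.
d1 over (y3, y1) gives {out.1, out.2, y1.2, y3.2} {y1.1} {y3.1}, out.j being that stage's outer ports
d2 over (y2, y3, y1) gives {out.1, out.2, y1.2, y2.1, y2.2, y3.2} {y1.1} {y3.1}, out.j being that stage's outer ports

{out.1, out.2, y1.2, y2.1, y2.2, y3.2} {y1.1} {y3.1}


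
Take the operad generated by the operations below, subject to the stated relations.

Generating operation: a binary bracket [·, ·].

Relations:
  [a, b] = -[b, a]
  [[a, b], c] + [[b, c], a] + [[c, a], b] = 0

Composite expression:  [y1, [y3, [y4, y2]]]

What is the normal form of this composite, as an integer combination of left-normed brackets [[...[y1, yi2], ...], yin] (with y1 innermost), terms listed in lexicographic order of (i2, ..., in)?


[[[y1, y2], y4], y3] - [[[y1, y3], y2], y4] + [[[y1, y3], y4], y2] - [[[y1, y4], y2], y3]

Left-normed coefficients sit on the y1-initial expansion words.
Composite bracket: [y1, [y3, [y4, y2]]]
The bracket unfolds into 8 signed words via [a, b] = ab - ba (2^3 = 8).
Collect the words opening with y1:
  sign of y1y2y4y3 is +1, so it contributes +[[[y1, y2], y4], y3]
  sign of y1y3y2y4 is -1, so it contributes -[[[y1, y3], y2], y4]
  sign of y1y3y4y2 is +1, so it contributes +[[[y1, y3], y4], y2]
  sign of y1y4y2y3 is -1, so it contributes -[[[y1, y4], y2], y3]


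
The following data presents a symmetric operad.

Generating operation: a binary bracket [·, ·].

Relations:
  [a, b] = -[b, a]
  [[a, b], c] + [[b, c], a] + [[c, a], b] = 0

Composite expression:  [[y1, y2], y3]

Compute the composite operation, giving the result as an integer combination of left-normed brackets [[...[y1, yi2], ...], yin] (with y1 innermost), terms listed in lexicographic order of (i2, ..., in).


Antisymmetry and Jacobi reduce to y1-anchored left-normed brackets.
Composite bracket: [[y1, y2], y3]
Expanding via [a, b] = ab - ba: 4 signed words (2^2 = 4).
Coefficients come from the y1-initial words:
  the word y1y2y3 carries sign +1 and contributes +[[y1, y2], y3]

[[y1, y2], y3]


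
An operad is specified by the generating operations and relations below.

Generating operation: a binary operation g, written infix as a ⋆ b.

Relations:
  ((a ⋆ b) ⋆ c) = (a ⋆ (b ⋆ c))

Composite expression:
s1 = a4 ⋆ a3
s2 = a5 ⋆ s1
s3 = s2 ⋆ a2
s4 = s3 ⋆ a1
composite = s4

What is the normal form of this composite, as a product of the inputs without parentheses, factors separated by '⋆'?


a5 ⋆ a4 ⋆ a3 ⋆ a2 ⋆ a1

Key point: g is associative — brackets drop, the a-order remains.
(a4 ⋆ a3) flattens to a4 ⋆ a3
(a5 ⋆ (a4 ⋆ a3)) flattens to a5 ⋆ a4 ⋆ a3
((a5 ⋆ (a4 ⋆ a3)) ⋆ a2) flattens to a5 ⋆ a4 ⋆ a3 ⋆ a2
(((a5 ⋆ (a4 ⋆ a3)) ⋆ a2) ⋆ a1) flattens to a5 ⋆ a4 ⋆ a3 ⋆ a2 ⋆ a1


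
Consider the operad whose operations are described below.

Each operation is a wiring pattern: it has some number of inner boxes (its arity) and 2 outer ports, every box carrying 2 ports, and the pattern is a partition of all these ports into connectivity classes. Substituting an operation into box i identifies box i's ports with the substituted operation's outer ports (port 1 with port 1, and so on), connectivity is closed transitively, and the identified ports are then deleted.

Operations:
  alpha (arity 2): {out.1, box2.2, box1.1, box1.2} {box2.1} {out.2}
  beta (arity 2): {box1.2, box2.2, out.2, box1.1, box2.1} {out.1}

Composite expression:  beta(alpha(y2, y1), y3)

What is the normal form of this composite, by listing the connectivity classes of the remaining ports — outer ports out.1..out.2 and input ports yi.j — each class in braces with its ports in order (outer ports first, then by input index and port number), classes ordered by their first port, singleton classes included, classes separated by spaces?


After gluing at beta, chains via deleted ports link the y-ports.
alpha over (y2, y1) gives {out.1, y1.2, y2.1, y2.2} {out.2} {y1.1}, out.j being that stage's outer ports
beta over (y2, y1, y3) gives {out.1} {out.2, y1.2, y2.1, y2.2, y3.1, y3.2} {y1.1}, out.j being that stage's outer ports

{out.1} {out.2, y1.2, y2.1, y2.2, y3.1, y3.2} {y1.1}


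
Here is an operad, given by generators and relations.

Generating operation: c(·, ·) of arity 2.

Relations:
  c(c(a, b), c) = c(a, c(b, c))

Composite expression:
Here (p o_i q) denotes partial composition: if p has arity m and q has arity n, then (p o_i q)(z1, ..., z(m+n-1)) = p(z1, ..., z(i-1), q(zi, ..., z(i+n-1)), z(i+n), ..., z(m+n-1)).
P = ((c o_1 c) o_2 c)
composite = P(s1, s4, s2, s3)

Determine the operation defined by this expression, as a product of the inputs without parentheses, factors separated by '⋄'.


s1 ⋄ s4 ⋄ s2 ⋄ s3

Associativity of c dissolves the nesting; only the s-input order survives.
c(s4, s2) linearizes to s4 ⋄ s2
c(s1, c(s4, s2)) linearizes to s1 ⋄ s4 ⋄ s2
c(c(s1, c(s4, s2)), s3) linearizes to s1 ⋄ s4 ⋄ s2 ⋄ s3


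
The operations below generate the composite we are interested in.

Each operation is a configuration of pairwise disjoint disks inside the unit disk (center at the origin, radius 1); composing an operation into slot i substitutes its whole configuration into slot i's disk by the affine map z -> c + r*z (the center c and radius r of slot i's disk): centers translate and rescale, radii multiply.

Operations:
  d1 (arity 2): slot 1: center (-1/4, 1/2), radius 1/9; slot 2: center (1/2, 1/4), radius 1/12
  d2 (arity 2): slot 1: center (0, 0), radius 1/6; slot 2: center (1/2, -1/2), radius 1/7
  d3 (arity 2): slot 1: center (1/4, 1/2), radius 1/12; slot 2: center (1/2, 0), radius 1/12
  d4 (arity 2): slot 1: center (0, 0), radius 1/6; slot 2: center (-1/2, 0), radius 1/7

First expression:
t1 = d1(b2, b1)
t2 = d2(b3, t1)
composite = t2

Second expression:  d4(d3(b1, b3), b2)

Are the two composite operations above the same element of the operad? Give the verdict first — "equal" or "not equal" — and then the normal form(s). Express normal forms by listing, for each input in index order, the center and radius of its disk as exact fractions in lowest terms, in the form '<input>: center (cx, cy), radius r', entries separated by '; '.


not equal: they reduce to b1: center (4/7, -13/28), radius 1/84; b2: center (13/28, -3/7), radius 1/63; b3: center (0, 0), radius 1/6 and b1: center (1/24, 1/12), radius 1/72; b2: center (-1/2, 0), radius 1/7; b3: center (1/12, 0), radius 1/72

The first composite normalizes to b1: center (4/7, -13/28), radius 1/84; b2: center (13/28, -3/7), radius 1/63; b3: center (0, 0), radius 1/6
The second composite normalizes to b1: center (1/24, 1/12), radius 1/72; b2: center (-1/2, 0), radius 1/7; b3: center (1/12, 0), radius 1/72
The forms do not match — not equal.


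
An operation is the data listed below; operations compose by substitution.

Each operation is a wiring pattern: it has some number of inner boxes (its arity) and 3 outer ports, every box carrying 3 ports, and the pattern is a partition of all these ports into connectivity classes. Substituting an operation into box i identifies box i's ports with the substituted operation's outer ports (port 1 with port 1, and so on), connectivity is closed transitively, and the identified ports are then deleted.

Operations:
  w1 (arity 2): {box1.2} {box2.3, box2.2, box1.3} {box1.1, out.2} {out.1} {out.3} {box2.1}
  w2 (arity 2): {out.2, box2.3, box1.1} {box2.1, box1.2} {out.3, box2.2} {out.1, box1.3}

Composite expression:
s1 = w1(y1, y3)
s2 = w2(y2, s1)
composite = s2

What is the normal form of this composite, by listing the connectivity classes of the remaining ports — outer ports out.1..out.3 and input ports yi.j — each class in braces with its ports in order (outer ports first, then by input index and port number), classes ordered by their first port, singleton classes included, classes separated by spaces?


{out.1, y2.3} {out.2, y2.1} {out.3, y1.1} {y1.2} {y1.3, y3.2, y3.3} {y2.2} {y3.1}

Reachability decides: close wires over w2-identified ports.
the subtree at w1 composes to {out.1} {out.2, y1.1} {out.3} {y1.2} {y1.3, y3.2, y3.3} {y3.1} on (y1, y3); out.j = own outer ports
the subtree at w2 composes to {out.1, y2.3} {out.2, y2.1} {out.3, y1.1} {y1.2} {y1.3, y3.2, y3.3} {y2.2} {y3.1} on (y2, y1, y3); out.j = own outer ports


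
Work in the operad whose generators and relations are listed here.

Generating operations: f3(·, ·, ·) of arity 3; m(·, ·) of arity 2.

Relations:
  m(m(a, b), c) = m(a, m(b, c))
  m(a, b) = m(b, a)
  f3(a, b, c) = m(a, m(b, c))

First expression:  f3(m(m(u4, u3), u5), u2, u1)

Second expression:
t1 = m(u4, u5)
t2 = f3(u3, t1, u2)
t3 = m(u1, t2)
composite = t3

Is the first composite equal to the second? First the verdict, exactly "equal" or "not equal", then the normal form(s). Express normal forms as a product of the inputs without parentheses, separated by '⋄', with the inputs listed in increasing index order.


equal; both compose to u1 ⋄ u2 ⋄ u3 ⋄ u4 ⋄ u5

The first composite normalizes to u1 ⋄ u2 ⋄ u3 ⋄ u4 ⋄ u5
The second composite normalizes to u1 ⋄ u2 ⋄ u3 ⋄ u4 ⋄ u5
One common form — equal.


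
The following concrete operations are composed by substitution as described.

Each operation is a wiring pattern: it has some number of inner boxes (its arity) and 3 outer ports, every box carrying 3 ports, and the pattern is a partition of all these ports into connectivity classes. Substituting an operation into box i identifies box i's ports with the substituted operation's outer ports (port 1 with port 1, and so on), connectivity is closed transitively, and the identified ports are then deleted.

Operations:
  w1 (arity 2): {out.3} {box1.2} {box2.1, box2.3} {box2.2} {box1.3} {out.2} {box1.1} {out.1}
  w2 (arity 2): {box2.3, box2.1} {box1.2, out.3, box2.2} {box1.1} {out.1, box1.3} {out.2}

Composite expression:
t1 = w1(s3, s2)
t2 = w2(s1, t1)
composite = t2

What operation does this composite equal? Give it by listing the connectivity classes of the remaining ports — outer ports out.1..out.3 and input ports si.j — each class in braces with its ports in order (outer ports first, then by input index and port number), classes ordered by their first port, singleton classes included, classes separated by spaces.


{out.1, s1.3} {out.2} {out.3, s1.2} {s1.1} {s2.1, s2.3} {s2.2} {s3.1} {s3.2} {s3.3}

Substituting into w2 glues patterns; closure does the rest.
through w1, on inputs (s3, s2): {out.1} {out.2} {out.3} {s2.1, s2.3} {s2.2} {s3.1} {s3.2} {s3.3} (out.j = stage outer ports)
through w2, on inputs (s1, s3, s2): {out.1, s1.3} {out.2} {out.3, s1.2} {s1.1} {s2.1, s2.3} {s2.2} {s3.1} {s3.2} {s3.3} (out.j = stage outer ports)


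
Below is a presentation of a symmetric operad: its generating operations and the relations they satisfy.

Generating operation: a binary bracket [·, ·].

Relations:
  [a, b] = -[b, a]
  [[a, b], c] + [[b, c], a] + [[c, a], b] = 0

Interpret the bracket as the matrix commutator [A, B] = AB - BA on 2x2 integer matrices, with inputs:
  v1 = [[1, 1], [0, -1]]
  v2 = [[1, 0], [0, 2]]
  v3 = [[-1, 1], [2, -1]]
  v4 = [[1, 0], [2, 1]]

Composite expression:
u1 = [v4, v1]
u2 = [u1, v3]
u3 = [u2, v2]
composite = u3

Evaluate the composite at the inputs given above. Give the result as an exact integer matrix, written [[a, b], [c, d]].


[v4, v1] = [[-2, 0], [4, 2]]
[[v4, v1], v3] = [[-4, -4], [8, 4]]
[[[v4, v1], v3], v2] = [[0, -4], [-8, 0]]

[[0, -4], [-8, 0]]


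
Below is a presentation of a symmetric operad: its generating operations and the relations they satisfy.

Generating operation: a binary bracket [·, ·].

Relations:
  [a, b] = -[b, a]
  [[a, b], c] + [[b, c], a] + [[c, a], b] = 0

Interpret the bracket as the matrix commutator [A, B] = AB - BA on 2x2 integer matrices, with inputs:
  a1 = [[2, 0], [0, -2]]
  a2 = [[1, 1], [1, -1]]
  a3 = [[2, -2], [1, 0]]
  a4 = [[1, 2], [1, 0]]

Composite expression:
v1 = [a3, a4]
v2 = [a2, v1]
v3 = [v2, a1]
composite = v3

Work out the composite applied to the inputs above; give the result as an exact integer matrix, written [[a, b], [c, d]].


[[0, -80], [-24, 0]]

[a3, a4] = [[-4, 6], [-1, 4]]
[a2, [a3, a4]] = [[-7, 20], [-6, 7]]
[[a2, [a3, a4]], a1] = [[0, -80], [-24, 0]]


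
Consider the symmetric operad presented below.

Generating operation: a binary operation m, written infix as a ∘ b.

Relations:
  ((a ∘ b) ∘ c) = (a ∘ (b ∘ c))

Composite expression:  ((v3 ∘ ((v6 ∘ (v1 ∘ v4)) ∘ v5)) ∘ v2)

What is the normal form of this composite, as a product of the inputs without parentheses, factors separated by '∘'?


v3 ∘ v6 ∘ v1 ∘ v4 ∘ v5 ∘ v2


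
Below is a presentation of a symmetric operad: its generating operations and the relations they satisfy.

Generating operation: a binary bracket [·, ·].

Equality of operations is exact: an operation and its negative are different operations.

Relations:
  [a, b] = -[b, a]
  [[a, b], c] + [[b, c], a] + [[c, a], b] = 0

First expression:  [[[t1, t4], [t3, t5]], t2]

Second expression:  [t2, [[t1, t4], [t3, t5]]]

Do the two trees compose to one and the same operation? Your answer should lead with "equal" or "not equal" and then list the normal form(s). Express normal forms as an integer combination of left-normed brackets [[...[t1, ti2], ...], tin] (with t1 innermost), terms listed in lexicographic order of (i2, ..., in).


not equal; the first gives [[[[t1, t4], t3], t5], t2] - [[[[t1, t4], t5], t3], t2] and the second -[[[[t1, t4], t3], t5], t2] + [[[[t1, t4], t5], t3], t2]

In normal form, the first expression is [[[[t1, t4], t3], t5], t2] - [[[[t1, t4], t5], t3], t2]
In normal form, the second expression is -[[[[t1, t4], t3], t5], t2] + [[[[t1, t4], t5], t3], t2]
The forms do not match — not equal.


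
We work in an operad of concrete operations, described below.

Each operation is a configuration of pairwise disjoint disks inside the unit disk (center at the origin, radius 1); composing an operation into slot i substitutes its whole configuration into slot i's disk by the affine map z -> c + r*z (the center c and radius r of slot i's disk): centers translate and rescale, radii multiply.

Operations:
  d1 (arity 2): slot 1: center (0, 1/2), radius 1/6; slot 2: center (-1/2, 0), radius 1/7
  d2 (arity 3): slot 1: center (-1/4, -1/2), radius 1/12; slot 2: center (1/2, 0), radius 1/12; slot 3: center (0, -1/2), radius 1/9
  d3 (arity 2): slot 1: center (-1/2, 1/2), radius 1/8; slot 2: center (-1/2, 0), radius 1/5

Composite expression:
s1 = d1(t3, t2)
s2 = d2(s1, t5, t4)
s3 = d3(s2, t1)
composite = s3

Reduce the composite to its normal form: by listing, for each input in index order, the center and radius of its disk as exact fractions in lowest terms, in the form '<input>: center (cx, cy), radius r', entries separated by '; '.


t1: center (-1/2, 0), radius 1/5; t2: center (-103/192, 7/16), radius 1/672; t3: center (-17/32, 85/192), radius 1/576; t4: center (-1/2, 7/16), radius 1/72; t5: center (-7/16, 1/2), radius 1/96

Affine substitution under d3: radii multiply and t-centers shift.
input t3: composing its 3 substitution steps yields center (-17/32, 85/192), radius 1/576
input t2: composing its 3 substitution steps yields center (-103/192, 7/16), radius 1/672
input t5: composing its 2 substitution steps yields center (-7/16, 1/2), radius 1/96
input t4: composing its 2 substitution steps yields center (-1/2, 7/16), radius 1/72
input t1: composing its 1 substitution step yields center (-1/2, 0), radius 1/5


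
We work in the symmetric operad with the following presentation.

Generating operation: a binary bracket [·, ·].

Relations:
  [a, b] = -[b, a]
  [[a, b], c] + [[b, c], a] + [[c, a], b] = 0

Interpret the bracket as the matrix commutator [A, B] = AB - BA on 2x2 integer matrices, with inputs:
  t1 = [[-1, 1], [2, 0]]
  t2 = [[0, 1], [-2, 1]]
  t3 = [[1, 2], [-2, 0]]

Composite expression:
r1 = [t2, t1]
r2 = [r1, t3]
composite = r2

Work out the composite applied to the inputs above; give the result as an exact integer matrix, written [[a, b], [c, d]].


[t2, t1] = [[4, 0], [4, -4]]
[[t2, t1], t3] = [[-8, 16], [20, 8]]

[[-8, 16], [20, 8]]
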